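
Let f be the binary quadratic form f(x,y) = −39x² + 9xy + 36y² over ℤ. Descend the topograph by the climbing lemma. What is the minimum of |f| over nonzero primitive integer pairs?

river: ρ → (36,63,-12)
river: ρ → (-12,57,51)
river: ρ → (51,45,-18)
river: ρ → (-18,63,24)
river: ρ → (24,33,-48)
river: ρ → (-48,63,9)
river: ρ → (9,63,-48)
river: ρ → (-48,33,24)
river: ρ → (24,63,-18)
river: ρ → (-18,45,51)
river: ρ → (51,57,-12)
river: ρ → (-12,63,36)
river: ρ → (36,9,-39)
river: ρ → (-39,69,6)
river: ρ → (6,75,-3)
river: ρ → (-3,75,6)
river: ρ → (6,69,-39)
river: ρ → (-39,9,36)
closes: descent 0, river 18
min |a| on river = 3

3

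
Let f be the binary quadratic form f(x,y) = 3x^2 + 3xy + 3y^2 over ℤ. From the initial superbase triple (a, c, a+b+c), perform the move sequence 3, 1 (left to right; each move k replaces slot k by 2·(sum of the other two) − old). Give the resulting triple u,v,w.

start (3,3,9) = (f(1,0),f(0,1),f(1,1))
replace slot 3: 2·(3+3) − 9 = 3 → (3,3,3)
replace slot 1: 2·(3+3) − 3 = 9 → (9,3,3)

9,3,3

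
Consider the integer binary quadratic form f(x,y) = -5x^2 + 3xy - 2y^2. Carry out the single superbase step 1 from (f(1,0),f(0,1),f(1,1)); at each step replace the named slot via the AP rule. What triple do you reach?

start (-5,-2,-4) = (f(1,0),f(0,1),f(1,1))
replace slot 1: 2·((-2)+(-4)) − (-5) = -7 → (-7,-2,-4)

-7,-2,-4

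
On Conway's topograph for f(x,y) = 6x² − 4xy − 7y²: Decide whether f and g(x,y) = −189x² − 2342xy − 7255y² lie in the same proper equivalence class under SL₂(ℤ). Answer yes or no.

D₁ = 184, D₂ = 184
river cycle of f (length 12): (-7, 4, 6), (6, 8, -5), (-5, 12, 2), (2, 12, -5), (-5, 8, 6), (6, 4, -7), (-7, 10, 3), (3, 8, -10), (-10, 12, 1), (1, 12, -10), … (2 more)
river cycle of g (length 12): (-7, 4, 6), (6, 8, -5), (-5, 12, 2), (2, 12, -5), (-5, 8, 6), (6, 4, -7), (-7, 10, 3), (3, 8, -10), (-10, 12, 1), (1, 12, -10), … (2 more)
cycles coincide ⇒ equivalent

yes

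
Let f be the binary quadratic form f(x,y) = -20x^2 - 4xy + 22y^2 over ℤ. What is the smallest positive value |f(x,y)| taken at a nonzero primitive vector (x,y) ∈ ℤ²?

descent: ρ → (22,4,-20)  [lands on river]
river: ρ → (-20,36,6)
river: ρ → (6,36,-20)
river: ρ → (-20,4,22)
river: ρ → (22,40,-2)
river: ρ → (-2,40,22)
closes: descent 1, river 6
min |a| on river = 2

2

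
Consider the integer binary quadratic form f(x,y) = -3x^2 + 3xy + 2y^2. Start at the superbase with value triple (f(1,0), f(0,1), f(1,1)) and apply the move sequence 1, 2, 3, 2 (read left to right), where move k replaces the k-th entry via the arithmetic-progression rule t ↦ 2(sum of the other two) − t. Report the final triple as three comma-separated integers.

start (-3,2,2) = (f(1,0),f(0,1),f(1,1))
replace slot 1: 2·(2+2) − (-3) = 11 → (11,2,2)
replace slot 2: 2·(11+2) − 2 = 24 → (11,24,2)
replace slot 3: 2·(11+24) − 2 = 68 → (11,24,68)
replace slot 2: 2·(11+68) − 24 = 134 → (11,134,68)

11,134,68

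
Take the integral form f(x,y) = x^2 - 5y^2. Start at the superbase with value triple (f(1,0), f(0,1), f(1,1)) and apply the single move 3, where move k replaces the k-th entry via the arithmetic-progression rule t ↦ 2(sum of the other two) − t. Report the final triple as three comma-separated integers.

start (1,-5,-4) = (f(1,0),f(0,1),f(1,1))
replace slot 3: 2·(1+(-5)) − (-4) = -4 → (1,-5,-4)

1,-5,-4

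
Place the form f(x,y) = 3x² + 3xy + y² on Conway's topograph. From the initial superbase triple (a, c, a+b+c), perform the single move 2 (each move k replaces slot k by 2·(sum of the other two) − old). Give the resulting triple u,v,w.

start (3,1,7) = (f(1,0),f(0,1),f(1,1))
replace slot 2: 2·(3+7) − 1 = 19 → (3,19,7)

3,19,7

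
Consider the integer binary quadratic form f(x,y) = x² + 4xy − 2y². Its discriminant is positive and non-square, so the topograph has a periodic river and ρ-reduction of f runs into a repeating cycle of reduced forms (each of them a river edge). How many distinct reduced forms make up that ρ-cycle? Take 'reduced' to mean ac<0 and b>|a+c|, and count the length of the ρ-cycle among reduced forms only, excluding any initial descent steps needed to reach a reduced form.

D = 24, ⌊√D⌋ = 4
river: ρ → (-2,4,1)
river: ρ → (1,4,-2)
ρ-cycle length = 2 (tail of 0 descent steps not counted)

2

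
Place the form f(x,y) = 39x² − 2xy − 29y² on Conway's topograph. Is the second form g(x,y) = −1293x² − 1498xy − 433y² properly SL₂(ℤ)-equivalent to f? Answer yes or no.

D₁ = 4528, D₂ = 4528
river cycle of f (length 32): (-29, 60, 8), (8, 52, -57), (-57, 62, 3), (3, 64, -36), (-36, 8, 31), (31, 54, -13), (-13, 50, 39), (39, 28, -24), (-24, 20, 43), (43, 66, -1), … (22 more)
river cycle of g (length 32): (-29, 60, 8), (8, 52, -57), (-57, 62, 3), (3, 64, -36), (-36, 8, 31), (31, 54, -13), (-13, 50, 39), (39, 28, -24), (-24, 20, 43), (43, 66, -1), … (22 more)
cycles coincide ⇒ equivalent

yes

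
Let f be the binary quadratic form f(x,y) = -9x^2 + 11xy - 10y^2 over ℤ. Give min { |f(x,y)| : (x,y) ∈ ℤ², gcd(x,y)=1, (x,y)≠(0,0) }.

translate: b→7 (≡-11 mod 18), so (9,-11,10)→(9,7,8)
flip: (9,7,8)→(8,-7,9)
reduced (well bottom): (8,-7,9) with a≤c, −a<b≤a
well minimum |f| = |-8| = 8 (negative-definite)

8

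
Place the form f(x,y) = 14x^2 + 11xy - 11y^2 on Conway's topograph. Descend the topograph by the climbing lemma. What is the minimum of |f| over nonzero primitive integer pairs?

river: ρ → (-11,11,14)
river: ρ → (14,17,-8)
river: ρ → (-8,15,16)
river: ρ → (16,17,-7)
river: ρ → (-7,25,4)
river: ρ → (4,23,-13)
river: ρ → (-13,3,14)
river: ρ → (14,25,-2)
river: ρ → (-2,27,1)
river: ρ → (1,27,-2)
river: ρ → (-2,25,14)
river: ρ → (14,3,-13)
river: ρ → (-13,23,4)
river: ρ → (4,25,-7)
river: ρ → (-7,17,16)
river: ρ → (16,15,-8)
river: ρ → (-8,17,14)
river: ρ → (14,11,-11)
closes: descent 0, river 18
min |a| on river = 1

1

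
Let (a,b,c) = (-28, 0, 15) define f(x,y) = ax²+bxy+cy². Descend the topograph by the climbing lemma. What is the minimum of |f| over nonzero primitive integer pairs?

descent: ρ → (15,30,-13)  [lands on river]
river: ρ → (-13,22,23)
river: ρ → (23,24,-12)
river: ρ → (-12,24,23)
river: ρ → (23,22,-13)
river: ρ → (-13,30,15)
closes: descent 1, river 6
min |a| on river = 12

12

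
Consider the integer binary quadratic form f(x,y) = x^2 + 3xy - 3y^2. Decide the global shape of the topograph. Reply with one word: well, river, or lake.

D = b²−4ac = 3² − 4·1·(-3) = 21
D > 0 non-square ⇒ indefinite ⇒ periodic river

river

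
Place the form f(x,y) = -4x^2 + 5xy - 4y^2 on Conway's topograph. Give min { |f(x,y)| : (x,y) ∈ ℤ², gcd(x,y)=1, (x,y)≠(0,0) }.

translate: b→3 (≡-5 mod 8), so (4,-5,4)→(4,3,3)
flip: (4,3,3)→(3,-3,4)
translate: b→3 (≡-3 mod 6), so (3,-3,4)→(3,3,4)
reduced (well bottom): (3,3,4) with a≤c, −a<b≤a
well minimum |f| = |-3| = 3 (negative-definite)

3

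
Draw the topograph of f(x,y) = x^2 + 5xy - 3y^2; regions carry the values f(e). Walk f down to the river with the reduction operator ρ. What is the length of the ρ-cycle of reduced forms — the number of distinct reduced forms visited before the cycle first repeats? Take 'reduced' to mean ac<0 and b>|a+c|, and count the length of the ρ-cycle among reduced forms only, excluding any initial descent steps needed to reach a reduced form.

D = 37, ⌊√D⌋ = 6
river: ρ → (-3,1,3)
river: ρ → (3,5,-1)
river: ρ → (-1,5,3)
river: ρ → (3,1,-3)
river: ρ → (-3,5,1)
river: ρ → (1,5,-3)
ρ-cycle length = 6 (tail of 0 descent steps not counted)

6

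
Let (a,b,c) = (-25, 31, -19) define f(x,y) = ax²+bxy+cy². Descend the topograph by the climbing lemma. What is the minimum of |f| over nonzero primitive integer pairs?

translate: b→19 (≡-31 mod 50), so (25,-31,19)→(25,19,13)
flip: (25,19,13)→(13,-19,25)
translate: b→7 (≡-19 mod 26), so (13,-19,25)→(13,7,19)
reduced (well bottom): (13,7,19) with a≤c, −a<b≤a
well minimum |f| = |-13| = 13 (negative-definite)

13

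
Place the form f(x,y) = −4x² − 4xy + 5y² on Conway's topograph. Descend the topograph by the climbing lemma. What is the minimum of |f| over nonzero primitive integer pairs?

descent: ρ → (5,4,-4)  [lands on river]
river: ρ → (-4,4,5)
river: ρ → (5,6,-3)
river: ρ → (-3,6,5)
closes: descent 1, river 4
min |a| on river = 3

3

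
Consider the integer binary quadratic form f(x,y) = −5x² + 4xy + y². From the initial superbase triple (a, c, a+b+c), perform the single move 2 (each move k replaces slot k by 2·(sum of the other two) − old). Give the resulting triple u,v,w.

start (-5,1,0) = (f(1,0),f(0,1),f(1,1))
replace slot 2: 2·((-5)+0) − 1 = -11 → (-5,-11,0)

-5,-11,0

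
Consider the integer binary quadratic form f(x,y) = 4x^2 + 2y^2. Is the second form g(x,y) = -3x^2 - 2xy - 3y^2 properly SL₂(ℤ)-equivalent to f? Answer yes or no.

D₁ = -32, D₂ = -32
f: flip: (4,0,2)→(2,0,4)
f: reduced (well bottom): (2,0,4) with a≤c, −a<b≤a
g is negative-definite; reduce −g:
−g: reduced (well bottom): (3,2,3) with a≤c, −a<b≤a
flip sign back: reduced form of g is (-3,-2,-3)
reduced forms (2, 0, 4) vs (-3, -2, -3) ⇒ inequivalent

no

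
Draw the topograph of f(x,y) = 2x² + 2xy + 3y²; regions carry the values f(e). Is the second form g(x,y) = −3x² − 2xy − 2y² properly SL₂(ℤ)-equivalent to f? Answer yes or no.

D₁ = -20, D₂ = -20
f: reduced (well bottom): (2,2,3) with a≤c, −a<b≤a
g is negative-definite; reduce −g:
−g: flip: (3,2,2)→(2,-2,3)
−g: translate: b→2 (≡-2 mod 4), so (2,-2,3)→(2,2,3)
−g: reduced (well bottom): (2,2,3) with a≤c, −a<b≤a
flip sign back: reduced form of g is (-2,-2,-3)
reduced forms (2, 2, 3) vs (-2, -2, -3) ⇒ inequivalent

no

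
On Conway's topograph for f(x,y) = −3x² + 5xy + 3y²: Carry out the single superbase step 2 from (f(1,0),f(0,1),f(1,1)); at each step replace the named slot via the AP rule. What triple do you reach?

start (-3,3,5) = (f(1,0),f(0,1),f(1,1))
replace slot 2: 2·((-3)+5) − 3 = 1 → (-3,1,5)

-3,1,5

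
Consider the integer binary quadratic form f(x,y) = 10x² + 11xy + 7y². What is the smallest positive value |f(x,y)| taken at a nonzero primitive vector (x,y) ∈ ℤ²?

translate: b→-9 (≡11 mod 20), so (10,11,7)→(10,-9,6)
flip: (10,-9,6)→(6,9,10)
translate: b→-3 (≡9 mod 12), so (6,9,10)→(6,-3,7)
reduced (well bottom): (6,-3,7) with a≤c, −a<b≤a
well minimum = a = 6

6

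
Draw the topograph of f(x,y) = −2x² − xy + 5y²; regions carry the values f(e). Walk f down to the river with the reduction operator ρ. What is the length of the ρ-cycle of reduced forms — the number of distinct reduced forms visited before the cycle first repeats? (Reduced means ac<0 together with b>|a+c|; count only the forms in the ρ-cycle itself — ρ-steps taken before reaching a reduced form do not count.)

D = 41, ⌊√D⌋ = 6
descent: ρ → (5,1,-2)
descent: ρ → (-2,3,4)  [lands on river]
river: ρ → (4,5,-1)
river: ρ → (-1,5,4)
river: ρ → (4,3,-2)
river: ρ → (-2,5,2)
river: ρ → (2,3,-4)
river: ρ → (-4,5,1)
river: ρ → (1,5,-4)
river: ρ → (-4,3,2)
river: ρ → (2,5,-2)
ρ-cycle length = 10 (tail of 2 descent steps not counted)

10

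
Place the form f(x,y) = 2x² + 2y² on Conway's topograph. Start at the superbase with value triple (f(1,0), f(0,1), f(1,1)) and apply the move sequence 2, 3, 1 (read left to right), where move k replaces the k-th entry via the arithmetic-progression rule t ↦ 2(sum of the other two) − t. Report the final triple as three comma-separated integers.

start (2,2,4) = (f(1,0),f(0,1),f(1,1))
replace slot 2: 2·(2+4) − 2 = 10 → (2,10,4)
replace slot 3: 2·(2+10) − 4 = 20 → (2,10,20)
replace slot 1: 2·(10+20) − 2 = 58 → (58,10,20)

58,10,20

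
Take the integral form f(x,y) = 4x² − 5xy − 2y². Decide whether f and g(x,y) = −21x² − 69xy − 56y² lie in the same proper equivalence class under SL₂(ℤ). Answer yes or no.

D₁ = 57, D₂ = 57
river cycle of f (length 6): (-2, 5, 4), (4, 3, -3), (-3, 3, 4), (4, 5, -2), (-2, 7, 1), (1, 7, -2)
river cycle of g (length 6): (1, 7, -2), (-2, 5, 4), (4, 3, -3), (-3, 3, 4), (4, 5, -2), (-2, 7, 1)
cycles coincide ⇒ equivalent

yes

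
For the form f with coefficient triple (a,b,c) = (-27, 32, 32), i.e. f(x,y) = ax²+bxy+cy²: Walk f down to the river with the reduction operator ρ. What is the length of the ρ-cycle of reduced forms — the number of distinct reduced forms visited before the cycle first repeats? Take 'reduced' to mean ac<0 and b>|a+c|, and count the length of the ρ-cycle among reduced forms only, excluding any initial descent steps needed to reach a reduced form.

D = 4480, ⌊√D⌋ = 66
river: ρ → (32,32,-27)
river: ρ → (-27,22,37)
river: ρ → (37,52,-12)
river: ρ → (-12,44,53)
river: ρ → (53,62,-3)
river: ρ → (-3,64,32)
river: ρ → (32,64,-3)
river: ρ → (-3,62,53)
river: ρ → (53,44,-12)
river: ρ → (-12,52,37)
river: ρ → (37,22,-27)
river: ρ → (-27,32,32)
ρ-cycle length = 12 (tail of 0 descent steps not counted)

12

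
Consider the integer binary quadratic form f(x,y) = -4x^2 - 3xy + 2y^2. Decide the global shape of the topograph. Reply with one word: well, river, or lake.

D = b²−4ac = (-3)² − 4·(-4)·2 = 41
D > 0 non-square ⇒ indefinite ⇒ periodic river

river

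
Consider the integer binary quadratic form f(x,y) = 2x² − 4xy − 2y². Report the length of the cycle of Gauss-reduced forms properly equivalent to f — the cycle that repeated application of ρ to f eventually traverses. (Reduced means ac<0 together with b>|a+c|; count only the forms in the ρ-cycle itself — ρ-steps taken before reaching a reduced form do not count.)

D = 32, ⌊√D⌋ = 5
descent: ρ → (-2,4,2)  [lands on river]
river: ρ → (2,4,-2)
ρ-cycle length = 2 (tail of 1 descent step not counted)

2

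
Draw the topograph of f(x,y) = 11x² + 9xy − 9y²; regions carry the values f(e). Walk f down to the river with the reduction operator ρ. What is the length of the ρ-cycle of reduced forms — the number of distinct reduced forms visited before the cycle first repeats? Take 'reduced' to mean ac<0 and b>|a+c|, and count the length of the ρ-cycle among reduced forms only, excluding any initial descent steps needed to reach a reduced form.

D = 477, ⌊√D⌋ = 21
river: ρ → (-9,9,11)
river: ρ → (11,13,-7)
river: ρ → (-7,15,9)
river: ρ → (9,21,-1)
river: ρ → (-1,21,9)
river: ρ → (9,15,-7)
river: ρ → (-7,13,11)
river: ρ → (11,9,-9)
ρ-cycle length = 8 (tail of 0 descent steps not counted)

8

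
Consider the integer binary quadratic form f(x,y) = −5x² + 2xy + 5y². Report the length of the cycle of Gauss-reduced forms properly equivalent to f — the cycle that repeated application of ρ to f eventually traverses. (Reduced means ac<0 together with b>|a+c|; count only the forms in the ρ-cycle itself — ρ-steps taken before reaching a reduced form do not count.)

D = 104, ⌊√D⌋ = 10
river: ρ → (5,8,-2)
river: ρ → (-2,8,5)
river: ρ → (5,2,-5)
river: ρ → (-5,8,2)
river: ρ → (2,8,-5)
river: ρ → (-5,2,5)
ρ-cycle length = 6 (tail of 0 descent steps not counted)

6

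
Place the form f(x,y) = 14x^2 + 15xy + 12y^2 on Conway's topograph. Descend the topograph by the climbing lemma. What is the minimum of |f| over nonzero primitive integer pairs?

translate: b→-13 (≡15 mod 28), so (14,15,12)→(14,-13,11)
flip: (14,-13,11)→(11,13,14)
translate: b→-9 (≡13 mod 22), so (11,13,14)→(11,-9,12)
reduced (well bottom): (11,-9,12) with a≤c, −a<b≤a
well minimum = a = 11

11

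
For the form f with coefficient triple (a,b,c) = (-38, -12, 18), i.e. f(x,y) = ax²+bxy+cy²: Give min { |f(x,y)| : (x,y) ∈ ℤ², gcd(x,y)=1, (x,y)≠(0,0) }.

descent: ρ → (18,48,-8)  [lands on river]
river: ρ → (-8,48,18)
river: ρ → (18,24,-32)
river: ρ → (-32,40,10)
river: ρ → (10,40,-32)
river: ρ → (-32,24,18)
closes: descent 1, river 6
min |a| on river = 8

8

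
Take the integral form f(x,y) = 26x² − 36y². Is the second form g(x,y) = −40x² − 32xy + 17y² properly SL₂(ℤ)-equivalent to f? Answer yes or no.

D₁ = 3744, D₂ = 3744
river cycle of f (length 10): (26, 52, -10), (-10, 48, 36), (36, 24, -22), (-22, 20, 38), (38, 56, -4), (-4, 56, 38), (38, 20, -22), (-22, 24, 36), (36, 48, -10), (-10, 52, 26)
river cycle of g (length 8): (17, 32, -40), (-40, 48, 9), (9, 60, -4), (-4, 60, 9), (9, 48, -40), (-40, 32, 17), (17, 36, -36), (-36, 36, 17)
cycles differ ⇒ inequivalent

no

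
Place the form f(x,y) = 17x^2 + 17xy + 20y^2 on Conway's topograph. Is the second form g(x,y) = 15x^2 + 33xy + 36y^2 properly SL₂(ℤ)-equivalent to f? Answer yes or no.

D₁ = -1071, D₂ = -1071
f: reduced (well bottom): (17,17,20) with a≤c, −a<b≤a
g: translate: b→3 (≡33 mod 30), so (15,33,36)→(15,3,18)
g: reduced (well bottom): (15,3,18) with a≤c, −a<b≤a
reduced forms (17, 17, 20) vs (15, 3, 18) ⇒ inequivalent

no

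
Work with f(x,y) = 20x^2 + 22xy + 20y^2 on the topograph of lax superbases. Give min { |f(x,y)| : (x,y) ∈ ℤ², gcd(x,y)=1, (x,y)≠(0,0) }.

translate: b→-18 (≡22 mod 40), so (20,22,20)→(20,-18,18)
flip: (20,-18,18)→(18,18,20)
reduced (well bottom): (18,18,20) with a≤c, −a<b≤a
well minimum = a = 18

18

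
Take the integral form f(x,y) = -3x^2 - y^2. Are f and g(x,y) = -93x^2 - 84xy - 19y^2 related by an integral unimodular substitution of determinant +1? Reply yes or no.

D₁ = -12, D₂ = -12
f is negative-definite; reduce −f:
−f: flip: (3,0,1)→(1,0,3)
−f: reduced (well bottom): (1,0,3) with a≤c, −a<b≤a
flip sign back: reduced form of f is (-1,0,-3)
g is negative-definite; reduce −g:
−g: flip: (93,84,19)→(19,-84,93)
−g: translate: b→-8 (≡-84 mod 38), so (19,-84,93)→(19,-8,1)
−g: flip: (19,-8,1)→(1,8,19)
−g: translate: b→0 (≡8 mod 2), so (1,8,19)→(1,0,3)
−g: reduced (well bottom): (1,0,3) with a≤c, −a<b≤a
flip sign back: reduced form of g is (-1,0,-3)
reduced forms (-1, 0, -3) vs (-1, 0, -3) ⇒ equivalent

yes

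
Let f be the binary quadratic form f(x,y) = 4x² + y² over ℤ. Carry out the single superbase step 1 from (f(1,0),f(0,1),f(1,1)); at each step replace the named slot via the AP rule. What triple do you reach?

start (4,1,5) = (f(1,0),f(0,1),f(1,1))
replace slot 1: 2·(1+5) − 4 = 8 → (8,1,5)

8,1,5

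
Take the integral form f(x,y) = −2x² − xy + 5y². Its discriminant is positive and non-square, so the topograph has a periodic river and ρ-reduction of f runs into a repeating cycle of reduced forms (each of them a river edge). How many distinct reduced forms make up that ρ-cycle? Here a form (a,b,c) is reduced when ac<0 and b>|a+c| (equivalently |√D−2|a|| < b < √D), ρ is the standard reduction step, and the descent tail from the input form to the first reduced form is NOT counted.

D = 41, ⌊√D⌋ = 6
descent: ρ → (5,1,-2)
descent: ρ → (-2,3,4)  [lands on river]
river: ρ → (4,5,-1)
river: ρ → (-1,5,4)
river: ρ → (4,3,-2)
river: ρ → (-2,5,2)
river: ρ → (2,3,-4)
river: ρ → (-4,5,1)
river: ρ → (1,5,-4)
river: ρ → (-4,3,2)
river: ρ → (2,5,-2)
ρ-cycle length = 10 (tail of 2 descent steps not counted)

10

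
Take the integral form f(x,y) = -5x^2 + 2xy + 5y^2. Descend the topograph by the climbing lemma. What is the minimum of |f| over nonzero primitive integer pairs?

river: ρ → (5,8,-2)
river: ρ → (-2,8,5)
river: ρ → (5,2,-5)
river: ρ → (-5,8,2)
river: ρ → (2,8,-5)
river: ρ → (-5,2,5)
closes: descent 0, river 6
min |a| on river = 2

2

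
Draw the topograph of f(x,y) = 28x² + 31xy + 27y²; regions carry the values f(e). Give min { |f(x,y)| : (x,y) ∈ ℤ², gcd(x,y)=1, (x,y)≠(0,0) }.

translate: b→-25 (≡31 mod 56), so (28,31,27)→(28,-25,24)
flip: (28,-25,24)→(24,25,28)
translate: b→-23 (≡25 mod 48), so (24,25,28)→(24,-23,27)
reduced (well bottom): (24,-23,27) with a≤c, −a<b≤a
well minimum = a = 24

24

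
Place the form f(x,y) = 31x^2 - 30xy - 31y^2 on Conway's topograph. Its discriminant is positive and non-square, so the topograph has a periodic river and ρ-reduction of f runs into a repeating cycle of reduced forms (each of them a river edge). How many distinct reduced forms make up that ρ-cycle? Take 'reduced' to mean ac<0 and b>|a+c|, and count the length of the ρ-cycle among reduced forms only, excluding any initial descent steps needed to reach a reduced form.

D = 4744, ⌊√D⌋ = 68
descent: ρ → (-31,30,31)  [lands on river]
river: ρ → (31,32,-30)
river: ρ → (-30,28,33)
river: ρ → (33,38,-25)
river: ρ → (-25,62,9)
river: ρ → (9,64,-18)
river: ρ → (-18,44,39)
river: ρ → (39,34,-23)
river: ρ → (-23,58,15)
river: ρ → (15,62,-15)
river: ρ → (-15,58,23)
river: ρ → (23,34,-39)
river: ρ → (-39,44,18)
river: ρ → (18,64,-9)
river: ρ → (-9,62,25)
river: ρ → (25,38,-33)
river: ρ → (-33,28,30)
river: ρ → (30,32,-31)
ρ-cycle length = 18 (tail of 1 descent step not counted)

18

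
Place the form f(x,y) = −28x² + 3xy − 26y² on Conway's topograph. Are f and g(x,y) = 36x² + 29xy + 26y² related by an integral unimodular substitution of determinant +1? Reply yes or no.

D₁ = -2903, D₂ = -2903
f is negative-definite; reduce −f:
−f: flip: (28,-3,26)→(26,3,28)
−f: reduced (well bottom): (26,3,28) with a≤c, −a<b≤a
flip sign back: reduced form of f is (-26,-3,-28)
g: flip: (36,29,26)→(26,-29,36)
g: translate: b→23 (≡-29 mod 52), so (26,-29,36)→(26,23,33)
g: reduced (well bottom): (26,23,33) with a≤c, −a<b≤a
reduced forms (-26, -3, -28) vs (26, 23, 33) ⇒ inequivalent

no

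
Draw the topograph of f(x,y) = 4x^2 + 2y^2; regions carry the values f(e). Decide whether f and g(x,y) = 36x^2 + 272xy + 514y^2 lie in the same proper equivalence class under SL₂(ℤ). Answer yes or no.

D₁ = -32, D₂ = -32
f: flip: (4,0,2)→(2,0,4)
f: reduced (well bottom): (2,0,4) with a≤c, −a<b≤a
g: translate: b→-16 (≡272 mod 72), so (36,272,514)→(36,-16,2)
g: flip: (36,-16,2)→(2,16,36)
g: translate: b→0 (≡16 mod 4), so (2,16,36)→(2,0,4)
g: reduced (well bottom): (2,0,4) with a≤c, −a<b≤a
reduced forms (2, 0, 4) vs (2, 0, 4) ⇒ equivalent

yes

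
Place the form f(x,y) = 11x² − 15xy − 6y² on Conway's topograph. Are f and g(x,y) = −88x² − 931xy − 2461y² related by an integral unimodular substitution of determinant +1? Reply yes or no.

D₁ = 489, D₂ = 489
river cycle of f (length 22): (-6, 15, 11), (11, 7, -10), (-10, 13, 8), (8, 19, -4), (-4, 21, 3), (3, 21, -4), (-4, 19, 8), (8, 13, -10), (-10, 7, 11), (11, 15, -6), … (12 more)
river cycle of g (length 22): (-6, 15, 11), (11, 7, -10), (-10, 13, 8), (8, 19, -4), (-4, 21, 3), (3, 21, -4), (-4, 19, 8), (8, 13, -10), (-10, 7, 11), (11, 15, -6), … (12 more)
cycles coincide ⇒ equivalent

yes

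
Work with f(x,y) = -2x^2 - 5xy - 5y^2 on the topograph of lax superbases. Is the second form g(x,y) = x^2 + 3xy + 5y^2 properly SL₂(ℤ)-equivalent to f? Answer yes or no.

D₁ = -15, D₂ = -11
discriminants differ ⇒ not SL₂(ℤ)-equivalent

no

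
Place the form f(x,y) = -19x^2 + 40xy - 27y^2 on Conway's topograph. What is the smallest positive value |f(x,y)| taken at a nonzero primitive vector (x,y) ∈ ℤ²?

translate: b→-2 (≡-40 mod 38), so (19,-40,27)→(19,-2,6)
flip: (19,-2,6)→(6,2,19)
reduced (well bottom): (6,2,19) with a≤c, −a<b≤a
well minimum |f| = |-6| = 6 (negative-definite)

6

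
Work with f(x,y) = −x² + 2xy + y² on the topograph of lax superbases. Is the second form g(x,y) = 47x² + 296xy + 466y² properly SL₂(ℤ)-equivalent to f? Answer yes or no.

D₁ = 8, D₂ = 8
river cycle of f (length 2): (1, 2, -1), (-1, 2, 1)
river cycle of g (length 2): (1, 2, -1), (-1, 2, 1)
cycles coincide ⇒ equivalent

yes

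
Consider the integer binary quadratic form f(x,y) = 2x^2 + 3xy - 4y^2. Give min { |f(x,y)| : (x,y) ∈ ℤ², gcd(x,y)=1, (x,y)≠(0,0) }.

river: ρ → (-4,5,1)
river: ρ → (1,5,-4)
river: ρ → (-4,3,2)
river: ρ → (2,5,-2)
river: ρ → (-2,3,4)
river: ρ → (4,5,-1)
river: ρ → (-1,5,4)
river: ρ → (4,3,-2)
river: ρ → (-2,5,2)
river: ρ → (2,3,-4)
closes: descent 0, river 10
min |a| on river = 1

1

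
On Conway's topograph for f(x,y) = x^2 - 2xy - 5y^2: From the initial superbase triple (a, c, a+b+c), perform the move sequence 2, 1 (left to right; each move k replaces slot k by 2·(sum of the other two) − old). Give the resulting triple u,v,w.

start (1,-5,-6) = (f(1,0),f(0,1),f(1,1))
replace slot 2: 2·(1+(-6)) − (-5) = -5 → (1,-5,-6)
replace slot 1: 2·((-5)+(-6)) − 1 = -23 → (-23,-5,-6)

-23,-5,-6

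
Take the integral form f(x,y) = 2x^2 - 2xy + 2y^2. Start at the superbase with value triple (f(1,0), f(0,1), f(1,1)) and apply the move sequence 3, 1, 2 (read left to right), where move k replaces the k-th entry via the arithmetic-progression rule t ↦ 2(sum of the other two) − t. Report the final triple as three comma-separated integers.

start (2,2,2) = (f(1,0),f(0,1),f(1,1))
replace slot 3: 2·(2+2) − 2 = 6 → (2,2,6)
replace slot 1: 2·(2+6) − 2 = 14 → (14,2,6)
replace slot 2: 2·(14+6) − 2 = 38 → (14,38,6)

14,38,6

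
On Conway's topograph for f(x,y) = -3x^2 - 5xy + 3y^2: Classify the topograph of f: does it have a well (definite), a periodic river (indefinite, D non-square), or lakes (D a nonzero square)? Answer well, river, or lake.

D = b²−4ac = (-5)² − 4·(-3)·3 = 61
D > 0 non-square ⇒ indefinite ⇒ periodic river

river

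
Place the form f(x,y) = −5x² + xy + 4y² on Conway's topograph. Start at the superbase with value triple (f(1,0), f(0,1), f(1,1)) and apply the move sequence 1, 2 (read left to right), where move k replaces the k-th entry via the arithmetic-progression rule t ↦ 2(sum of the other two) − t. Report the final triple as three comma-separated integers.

start (-5,4,0) = (f(1,0),f(0,1),f(1,1))
replace slot 1: 2·(4+0) − (-5) = 13 → (13,4,0)
replace slot 2: 2·(13+0) − 4 = 22 → (13,22,0)

13,22,0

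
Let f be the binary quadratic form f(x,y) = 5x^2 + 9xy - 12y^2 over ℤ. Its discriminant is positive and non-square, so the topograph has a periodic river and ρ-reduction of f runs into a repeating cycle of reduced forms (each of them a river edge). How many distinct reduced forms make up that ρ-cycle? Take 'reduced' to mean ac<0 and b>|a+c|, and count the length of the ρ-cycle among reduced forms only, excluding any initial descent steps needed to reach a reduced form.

D = 321, ⌊√D⌋ = 17
river: ρ → (-12,15,2)
river: ρ → (2,17,-4)
river: ρ → (-4,15,6)
river: ρ → (6,9,-10)
river: ρ → (-10,11,5)
river: ρ → (5,9,-12)
ρ-cycle length = 6 (tail of 0 descent steps not counted)

6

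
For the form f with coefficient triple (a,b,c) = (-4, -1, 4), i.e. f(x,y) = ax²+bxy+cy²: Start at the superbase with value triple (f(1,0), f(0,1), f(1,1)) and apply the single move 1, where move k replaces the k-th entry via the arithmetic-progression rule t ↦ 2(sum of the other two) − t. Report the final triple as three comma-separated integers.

start (-4,4,-1) = (f(1,0),f(0,1),f(1,1))
replace slot 1: 2·(4+(-1)) − (-4) = 10 → (10,4,-1)

10,4,-1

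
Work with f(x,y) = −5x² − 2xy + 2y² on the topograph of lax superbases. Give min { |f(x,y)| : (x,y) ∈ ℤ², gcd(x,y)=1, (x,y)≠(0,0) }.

descent: ρ → (2,6,-1)  [lands on river]
river: ρ → (-1,6,2)
closes: descent 1, river 2
min |a| on river = 1

1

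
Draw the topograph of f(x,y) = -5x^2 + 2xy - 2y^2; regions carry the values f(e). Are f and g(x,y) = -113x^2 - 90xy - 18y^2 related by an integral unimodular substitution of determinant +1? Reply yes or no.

D₁ = -36, D₂ = -36
f is negative-definite; reduce −f:
−f: flip: (5,-2,2)→(2,2,5)
−f: reduced (well bottom): (2,2,5) with a≤c, −a<b≤a
flip sign back: reduced form of f is (-2,-2,-5)
g is negative-definite; reduce −g:
−g: flip: (113,90,18)→(18,-90,113)
−g: translate: b→18 (≡-90 mod 36), so (18,-90,113)→(18,18,5)
−g: flip: (18,18,5)→(5,-18,18)
−g: translate: b→2 (≡-18 mod 10), so (5,-18,18)→(5,2,2)
−g: flip: (5,2,2)→(2,-2,5)
−g: translate: b→2 (≡-2 mod 4), so (2,-2,5)→(2,2,5)
−g: reduced (well bottom): (2,2,5) with a≤c, −a<b≤a
flip sign back: reduced form of g is (-2,-2,-5)
reduced forms (-2, -2, -5) vs (-2, -2, -5) ⇒ equivalent

yes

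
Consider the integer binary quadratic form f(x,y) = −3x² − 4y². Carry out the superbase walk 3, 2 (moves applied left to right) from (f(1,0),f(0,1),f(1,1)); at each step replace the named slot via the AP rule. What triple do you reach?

start (-3,-4,-7) = (f(1,0),f(0,1),f(1,1))
replace slot 3: 2·((-3)+(-4)) − (-7) = -7 → (-3,-4,-7)
replace slot 2: 2·((-3)+(-7)) − (-4) = -16 → (-3,-16,-7)

-3,-16,-7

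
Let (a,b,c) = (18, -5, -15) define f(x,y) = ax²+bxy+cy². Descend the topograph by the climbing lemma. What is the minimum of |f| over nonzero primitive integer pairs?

descent: ρ → (-15,5,18)  [lands on river]
river: ρ → (18,31,-2)
river: ρ → (-2,33,2)
river: ρ → (2,31,-18)
river: ρ → (-18,5,15)
river: ρ → (15,25,-8)
river: ρ → (-8,23,18)
river: ρ → (18,13,-13)
river: ρ → (-13,13,18)
river: ρ → (18,23,-8)
river: ρ → (-8,25,15)
river: ρ → (15,5,-18)
river: ρ → (-18,31,2)
river: ρ → (2,33,-2)
river: ρ → (-2,31,18)
river: ρ → (18,5,-15)
river: ρ → (-15,25,8)
river: ρ → (8,23,-18)
river: ρ → (-18,13,13)
river: ρ → (13,13,-18)
river: ρ → (-18,23,8)
river: ρ → (8,25,-15)
closes: descent 1, river 22
min |a| on river = 2

2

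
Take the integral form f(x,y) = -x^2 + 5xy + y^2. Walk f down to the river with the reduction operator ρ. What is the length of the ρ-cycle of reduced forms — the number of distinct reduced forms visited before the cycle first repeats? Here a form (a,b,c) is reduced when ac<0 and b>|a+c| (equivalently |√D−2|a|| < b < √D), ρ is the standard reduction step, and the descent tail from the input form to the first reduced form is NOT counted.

D = 29, ⌊√D⌋ = 5
river: ρ → (1,5,-1)
river: ρ → (-1,5,1)
ρ-cycle length = 2 (tail of 0 descent steps not counted)

2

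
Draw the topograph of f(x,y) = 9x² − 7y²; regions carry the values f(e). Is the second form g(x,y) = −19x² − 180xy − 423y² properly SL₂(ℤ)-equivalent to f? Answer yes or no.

D₁ = 252, D₂ = 252
river cycle of f (length 2): (-7, 14, 2), (2, 14, -7)
river cycle of g (length 2): (2, 14, -7), (-7, 14, 2)
cycles coincide ⇒ equivalent

yes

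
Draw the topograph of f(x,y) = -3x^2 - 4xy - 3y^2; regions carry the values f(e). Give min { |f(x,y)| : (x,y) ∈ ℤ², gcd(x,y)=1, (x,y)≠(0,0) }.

translate: b→-2 (≡4 mod 6), so (3,4,3)→(3,-2,2)
flip: (3,-2,2)→(2,2,3)
reduced (well bottom): (2,2,3) with a≤c, −a<b≤a
well minimum |f| = |-2| = 2 (negative-definite)

2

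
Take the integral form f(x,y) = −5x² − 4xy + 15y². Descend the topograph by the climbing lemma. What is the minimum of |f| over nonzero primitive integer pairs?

descent: ρ → (15,4,-5)
descent: ρ → (-5,16,3)  [lands on river]
river: ρ → (3,14,-10)
river: ρ → (-10,6,7)
river: ρ → (7,8,-9)
river: ρ → (-9,10,6)
river: ρ → (6,14,-5)
closes: descent 2, river 6
min |a| on river = 3

3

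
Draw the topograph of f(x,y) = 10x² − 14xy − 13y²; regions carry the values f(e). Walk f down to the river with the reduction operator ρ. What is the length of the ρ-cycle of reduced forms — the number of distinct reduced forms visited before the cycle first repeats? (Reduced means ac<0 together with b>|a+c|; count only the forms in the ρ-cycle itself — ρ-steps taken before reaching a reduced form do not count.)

D = 716, ⌊√D⌋ = 26
descent: ρ → (-13,14,10)  [lands on river]
river: ρ → (10,26,-1)
river: ρ → (-1,26,10)
river: ρ → (10,14,-13)
river: ρ → (-13,12,11)
river: ρ → (11,10,-14)
river: ρ → (-14,18,7)
river: ρ → (7,24,-5)
river: ρ → (-5,26,2)
river: ρ → (2,26,-5)
river: ρ → (-5,24,7)
river: ρ → (7,18,-14)
river: ρ → (-14,10,11)
river: ρ → (11,12,-13)
ρ-cycle length = 14 (tail of 1 descent step not counted)

14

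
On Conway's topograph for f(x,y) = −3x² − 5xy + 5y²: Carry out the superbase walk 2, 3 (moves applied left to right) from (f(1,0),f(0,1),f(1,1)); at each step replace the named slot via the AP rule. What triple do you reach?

start (-3,5,-3) = (f(1,0),f(0,1),f(1,1))
replace slot 2: 2·((-3)+(-3)) − 5 = -17 → (-3,-17,-3)
replace slot 3: 2·((-3)+(-17)) − (-3) = -37 → (-3,-17,-37)

-3,-17,-37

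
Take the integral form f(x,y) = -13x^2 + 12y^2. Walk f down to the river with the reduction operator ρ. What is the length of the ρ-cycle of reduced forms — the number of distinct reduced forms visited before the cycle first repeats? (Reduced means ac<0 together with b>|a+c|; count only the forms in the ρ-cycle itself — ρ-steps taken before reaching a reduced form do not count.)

D = 624, ⌊√D⌋ = 24
descent: ρ → (12,24,-1)  [lands on river]
river: ρ → (-1,24,12)
ρ-cycle length = 2 (tail of 1 descent step not counted)

2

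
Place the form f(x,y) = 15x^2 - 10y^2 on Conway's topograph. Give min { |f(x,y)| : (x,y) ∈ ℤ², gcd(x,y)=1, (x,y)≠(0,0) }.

descent: ρ → (-10,20,5)  [lands on river]
river: ρ → (5,20,-10)
closes: descent 1, river 2
min |a| on river = 5

5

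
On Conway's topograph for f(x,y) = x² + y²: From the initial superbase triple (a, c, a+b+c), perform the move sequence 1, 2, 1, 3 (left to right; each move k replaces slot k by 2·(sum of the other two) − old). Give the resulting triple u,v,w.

start (1,1,2) = (f(1,0),f(0,1),f(1,1))
replace slot 1: 2·(1+2) − 1 = 5 → (5,1,2)
replace slot 2: 2·(5+2) − 1 = 13 → (5,13,2)
replace slot 1: 2·(13+2) − 5 = 25 → (25,13,2)
replace slot 3: 2·(25+13) − 2 = 74 → (25,13,74)

25,13,74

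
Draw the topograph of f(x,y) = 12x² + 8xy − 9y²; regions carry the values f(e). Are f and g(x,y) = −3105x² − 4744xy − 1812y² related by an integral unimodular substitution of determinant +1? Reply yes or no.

D₁ = 496, D₂ = 496
river cycle of f (length 16): (-9, 10, 11), (11, 12, -8), (-8, 20, 3), (3, 22, -1), (-1, 22, 3), (3, 20, -8), (-8, 12, 11), (11, 10, -9), (-9, 8, 12), (12, 16, -5), … (6 more)
river cycle of g (length 16): (-9, 10, 11), (11, 12, -8), (-8, 20, 3), (3, 22, -1), (-1, 22, 3), (3, 20, -8), (-8, 12, 11), (11, 10, -9), (-9, 8, 12), (12, 16, -5), … (6 more)
cycles coincide ⇒ equivalent

yes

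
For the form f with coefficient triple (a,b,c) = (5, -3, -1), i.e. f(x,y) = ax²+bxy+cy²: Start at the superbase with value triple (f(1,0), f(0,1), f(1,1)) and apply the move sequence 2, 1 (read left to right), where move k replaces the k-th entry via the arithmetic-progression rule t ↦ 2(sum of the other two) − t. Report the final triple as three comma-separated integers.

start (5,-1,1) = (f(1,0),f(0,1),f(1,1))
replace slot 2: 2·(5+1) − (-1) = 13 → (5,13,1)
replace slot 1: 2·(13+1) − 5 = 23 → (23,13,1)

23,13,1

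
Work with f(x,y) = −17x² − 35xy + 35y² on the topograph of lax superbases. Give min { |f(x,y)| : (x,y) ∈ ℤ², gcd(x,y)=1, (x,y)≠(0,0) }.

descent: ρ → (35,35,-17)  [lands on river]
river: ρ → (-17,33,37)
river: ρ → (37,41,-13)
river: ρ → (-13,37,43)
river: ρ → (43,49,-7)
river: ρ → (-7,49,43)
river: ρ → (43,37,-13)
river: ρ → (-13,41,37)
river: ρ → (37,33,-17)
river: ρ → (-17,35,35)
closes: descent 1, river 10
min |a| on river = 7

7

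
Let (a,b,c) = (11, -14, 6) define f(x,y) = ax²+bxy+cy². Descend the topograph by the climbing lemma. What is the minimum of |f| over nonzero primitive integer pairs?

translate: b→8 (≡-14 mod 22), so (11,-14,6)→(11,8,3)
flip: (11,8,3)→(3,-8,11)
translate: b→-2 (≡-8 mod 6), so (3,-8,11)→(3,-2,6)
reduced (well bottom): (3,-2,6) with a≤c, −a<b≤a
well minimum = a = 3

3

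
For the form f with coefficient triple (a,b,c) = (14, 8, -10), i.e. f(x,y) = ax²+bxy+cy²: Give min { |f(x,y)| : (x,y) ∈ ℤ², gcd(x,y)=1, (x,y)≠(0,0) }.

river: ρ → (-10,12,12)
river: ρ → (12,12,-10)
river: ρ → (-10,8,14)
river: ρ → (14,20,-4)
river: ρ → (-4,20,14)
river: ρ → (14,8,-10)
closes: descent 0, river 6
min |a| on river = 4

4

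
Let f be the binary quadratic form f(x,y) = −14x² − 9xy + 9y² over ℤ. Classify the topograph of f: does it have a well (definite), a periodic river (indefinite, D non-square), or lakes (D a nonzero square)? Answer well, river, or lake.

D = b²−4ac = (-9)² − 4·(-14)·9 = 585
D > 0 non-square ⇒ indefinite ⇒ periodic river

river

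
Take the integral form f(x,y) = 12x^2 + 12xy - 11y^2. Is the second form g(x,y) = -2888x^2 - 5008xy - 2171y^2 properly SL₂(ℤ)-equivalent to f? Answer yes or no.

D₁ = 672, D₂ = 672
river cycle of f (length 6): (-11, 10, 13), (13, 16, -8), (-8, 16, 13), (13, 10, -11), (-11, 12, 12), (12, 12, -11)
river cycle of g (length 6): (-8, 16, 13), (13, 10, -11), (-11, 12, 12), (12, 12, -11), (-11, 10, 13), (13, 16, -8)
cycles coincide ⇒ equivalent

yes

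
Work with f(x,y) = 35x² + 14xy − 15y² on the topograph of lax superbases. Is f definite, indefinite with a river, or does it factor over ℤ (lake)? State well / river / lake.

D = b²−4ac = 14² − 4·35·(-15) = 2296
D > 0 non-square ⇒ indefinite ⇒ periodic river

river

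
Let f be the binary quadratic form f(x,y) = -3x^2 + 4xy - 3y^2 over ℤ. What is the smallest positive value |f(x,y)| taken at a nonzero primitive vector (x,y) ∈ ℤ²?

translate: b→2 (≡-4 mod 6), so (3,-4,3)→(3,2,2)
flip: (3,2,2)→(2,-2,3)
translate: b→2 (≡-2 mod 4), so (2,-2,3)→(2,2,3)
reduced (well bottom): (2,2,3) with a≤c, −a<b≤a
well minimum |f| = |-2| = 2 (negative-definite)

2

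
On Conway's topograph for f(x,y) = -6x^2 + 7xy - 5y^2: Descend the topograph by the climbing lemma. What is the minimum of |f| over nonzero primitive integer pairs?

translate: b→5 (≡-7 mod 12), so (6,-7,5)→(6,5,4)
flip: (6,5,4)→(4,-5,6)
translate: b→3 (≡-5 mod 8), so (4,-5,6)→(4,3,5)
reduced (well bottom): (4,3,5) with a≤c, −a<b≤a
well minimum |f| = |-4| = 4 (negative-definite)

4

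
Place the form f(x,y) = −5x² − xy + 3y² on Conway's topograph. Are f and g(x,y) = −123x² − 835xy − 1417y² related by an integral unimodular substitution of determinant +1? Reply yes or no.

D₁ = 61, D₂ = 61
river cycle of f (length 6): (3, 7, -1), (-1, 7, 3), (3, 5, -3), (-3, 7, 1), (1, 7, -3), (-3, 5, 3)
river cycle of g (length 6): (-3, 5, 3), (3, 7, -1), (-1, 7, 3), (3, 5, -3), (-3, 7, 1), (1, 7, -3)
cycles coincide ⇒ equivalent

yes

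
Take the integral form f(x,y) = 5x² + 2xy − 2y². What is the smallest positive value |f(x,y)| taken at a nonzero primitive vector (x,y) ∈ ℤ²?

descent: ρ → (-2,6,1)  [lands on river]
river: ρ → (1,6,-2)
closes: descent 1, river 2
min |a| on river = 1

1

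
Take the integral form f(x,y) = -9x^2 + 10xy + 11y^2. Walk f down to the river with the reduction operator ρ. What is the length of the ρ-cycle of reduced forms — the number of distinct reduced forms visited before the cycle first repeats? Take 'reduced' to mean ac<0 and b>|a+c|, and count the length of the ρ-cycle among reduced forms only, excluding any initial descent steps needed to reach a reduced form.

D = 496, ⌊√D⌋ = 22
river: ρ → (11,12,-8)
river: ρ → (-8,20,3)
river: ρ → (3,22,-1)
river: ρ → (-1,22,3)
river: ρ → (3,20,-8)
river: ρ → (-8,12,11)
river: ρ → (11,10,-9)
river: ρ → (-9,8,12)
river: ρ → (12,16,-5)
river: ρ → (-5,14,15)
river: ρ → (15,16,-4)
river: ρ → (-4,16,15)
river: ρ → (15,14,-5)
river: ρ → (-5,16,12)
river: ρ → (12,8,-9)
river: ρ → (-9,10,11)
ρ-cycle length = 16 (tail of 0 descent steps not counted)

16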